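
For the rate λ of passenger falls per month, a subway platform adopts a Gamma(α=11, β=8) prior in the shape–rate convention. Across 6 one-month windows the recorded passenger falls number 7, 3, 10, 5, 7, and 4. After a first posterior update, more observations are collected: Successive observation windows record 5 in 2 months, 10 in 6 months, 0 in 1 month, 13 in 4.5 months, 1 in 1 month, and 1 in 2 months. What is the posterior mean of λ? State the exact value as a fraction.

Total count: 7 + 3 + 10 + 5 + 7 + 4 = 36.
Total exposure: 6 months.
After the first batch: Gamma(11 + 36, 8 + 6) = Gamma(47, 14).
Total count: 5 + 10 + 0 + 13 + 1 + 1 = 30.
Total exposure: 2 + 6 + 1 + 4.5 + 1 + 2 = 16.5 months.
After the second batch: Gamma(47 + 30, 14 + 16.5) = Gamma(77, 61/2).
Posterior mean = α'/β' = 77/(61/2) = 154/61.

154/61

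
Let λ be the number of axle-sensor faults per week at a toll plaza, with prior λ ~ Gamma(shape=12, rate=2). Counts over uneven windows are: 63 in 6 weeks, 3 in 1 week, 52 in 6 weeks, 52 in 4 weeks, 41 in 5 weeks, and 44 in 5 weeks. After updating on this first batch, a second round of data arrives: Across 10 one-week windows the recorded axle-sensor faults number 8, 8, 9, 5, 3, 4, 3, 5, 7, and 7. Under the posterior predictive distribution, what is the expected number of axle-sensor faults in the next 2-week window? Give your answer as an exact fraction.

652/39

Total count: 63 + 3 + 52 + 52 + 41 + 44 = 255.
Total exposure: 6 + 1 + 6 + 4 + 5 + 5 = 27 weeks.
After the first batch: Gamma(12 + 255, 2 + 27) = Gamma(267, 29).
Total count: 8 + 8 + 9 + 5 + 3 + 4 + 3 + 5 + 7 + 7 = 59.
Total exposure: 10 weeks.
After the second batch: Gamma(267 + 59, 29 + 10) = Gamma(326, 39).
Predictive mean over a 2-week window = T·E[λ|data] = 2·326/39 = 652/39.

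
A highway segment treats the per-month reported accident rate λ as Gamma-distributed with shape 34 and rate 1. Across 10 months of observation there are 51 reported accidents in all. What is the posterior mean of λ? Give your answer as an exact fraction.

Total count 51 over total exposure 10 months.
By Gamma–Poisson conjugacy, the posterior is Gamma(α + Σx, β + Σt) = Gamma(34 + 51, 1 + 10) = Gamma(85, 11).
Posterior mean = α'/β' = 85/11.

85/11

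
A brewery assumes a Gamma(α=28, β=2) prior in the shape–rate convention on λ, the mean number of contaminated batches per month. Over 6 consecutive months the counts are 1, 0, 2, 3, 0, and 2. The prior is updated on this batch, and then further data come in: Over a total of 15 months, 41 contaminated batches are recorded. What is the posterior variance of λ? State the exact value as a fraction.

77/529

Total count: 1 + 0 + 2 + 3 + 0 + 2 = 8.
Total exposure: 6 months.
After the first batch: Gamma(28 + 8, 2 + 6) = Gamma(36, 8).
Total count 41 over total exposure 15 months.
After the second batch: Gamma(36 + 41, 8 + 15) = Gamma(77, 23).
Posterior variance = α'/β'² = 77/529.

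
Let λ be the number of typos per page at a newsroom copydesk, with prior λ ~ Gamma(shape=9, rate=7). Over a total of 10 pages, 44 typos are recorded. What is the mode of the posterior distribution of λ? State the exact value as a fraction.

Total count 44 over total exposure 10 pages.
The Gamma prior is conjugate for the Poisson rate, so λ | data ~ Gamma(9+44, 7+10) = Gamma(53, 17).
Posterior mode = (α'−1)/β' = 52/17.

52/17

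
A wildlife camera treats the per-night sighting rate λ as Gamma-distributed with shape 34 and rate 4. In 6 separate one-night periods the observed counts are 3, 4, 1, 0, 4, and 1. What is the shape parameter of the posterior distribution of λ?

47

Total count: 3 + 4 + 1 + 0 + 4 + 1 = 13.
Total exposure: 6 nights.
By Gamma–Poisson conjugacy, the posterior is Gamma(α + Σx, β + Σt) = Gamma(34 + 13, 4 + 6) = Gamma(47, 10).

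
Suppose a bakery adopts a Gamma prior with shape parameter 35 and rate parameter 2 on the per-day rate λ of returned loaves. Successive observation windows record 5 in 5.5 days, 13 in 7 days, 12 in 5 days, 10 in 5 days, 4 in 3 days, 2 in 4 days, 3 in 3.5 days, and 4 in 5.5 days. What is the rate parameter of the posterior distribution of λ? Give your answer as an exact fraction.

Total count: 5 + 13 + 12 + 10 + 4 + 2 + 3 + 4 = 53.
Total exposure: 5.5 + 7 + 5 + 5 + 3 + 4 + 3.5 + 5.5 = 38.5 days.
By Gamma–Poisson conjugacy, the posterior is Gamma(α + Σx, β + Σt) = Gamma(35 + 53, 2 + 38.5) = Gamma(88, 81/2).

81/2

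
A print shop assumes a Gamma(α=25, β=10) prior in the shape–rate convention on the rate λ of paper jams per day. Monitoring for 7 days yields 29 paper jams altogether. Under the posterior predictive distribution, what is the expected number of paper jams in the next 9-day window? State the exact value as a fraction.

486/17

Total count 29 over total exposure 7 days.
Posterior: α' = 25 + 29 = 54, β' = 10 + 7 = 17.
Predictive mean over a 9-day window = T·E[λ|data] = 9·54/17 = 486/17.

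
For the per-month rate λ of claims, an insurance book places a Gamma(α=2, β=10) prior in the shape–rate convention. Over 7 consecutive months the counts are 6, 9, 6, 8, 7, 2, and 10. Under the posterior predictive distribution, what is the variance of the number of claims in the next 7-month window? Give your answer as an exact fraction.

8400/289

Total count: 6 + 9 + 6 + 8 + 7 + 2 + 10 = 48.
Total exposure: 7 months.
Conjugate update: add total count to the shape and total exposure to the rate, giving Gamma(50, 17).
The posterior predictive for a window of length T is Negative Binomial with variance T·α'·(β'+T)/β'² = 7·50·24/289 = 8400/289.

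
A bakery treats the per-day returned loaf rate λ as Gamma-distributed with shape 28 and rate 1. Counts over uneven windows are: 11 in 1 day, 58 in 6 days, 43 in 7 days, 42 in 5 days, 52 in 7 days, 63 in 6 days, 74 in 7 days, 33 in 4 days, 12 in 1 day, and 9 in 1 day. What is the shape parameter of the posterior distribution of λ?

425

Total count: 11 + 58 + 43 + 42 + 52 + 63 + 74 + 33 + 12 + 9 = 397.
Total exposure: 1 + 6 + 7 + 5 + 7 + 6 + 7 + 4 + 1 + 1 = 45 days.
Conjugate update: add total count to the shape and total exposure to the rate, giving Gamma(425, 46).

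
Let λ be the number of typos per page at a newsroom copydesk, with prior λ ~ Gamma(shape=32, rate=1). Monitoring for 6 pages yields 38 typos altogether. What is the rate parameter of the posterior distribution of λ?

7

Total count 38 over total exposure 6 pages.
The Gamma prior is conjugate for the Poisson rate, so λ | data ~ Gamma(32+38, 1+6) = Gamma(70, 7).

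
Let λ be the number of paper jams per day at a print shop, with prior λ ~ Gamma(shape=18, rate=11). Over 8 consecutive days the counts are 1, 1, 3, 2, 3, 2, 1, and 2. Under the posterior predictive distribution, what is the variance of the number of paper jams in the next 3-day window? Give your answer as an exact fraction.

2178/361

Total count: 1 + 1 + 3 + 2 + 3 + 2 + 1 + 2 = 15.
Total exposure: 8 days.
Gamma(α, β) with Poisson data over total exposure Σt gives posterior Gamma(α+Σx, β+Σt) = Gamma(33, 19).
The posterior predictive for a window of length T is Negative Binomial with variance T·α'·(β'+T)/β'² = 3·33·22/361 = 2178/361.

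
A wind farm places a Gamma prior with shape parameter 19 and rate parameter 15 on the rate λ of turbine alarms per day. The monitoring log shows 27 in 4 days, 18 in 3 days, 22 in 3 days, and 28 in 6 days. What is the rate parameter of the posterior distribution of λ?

31

Total count: 27 + 18 + 22 + 28 = 95.
Total exposure: 4 + 3 + 3 + 6 = 16 days.
The Gamma prior is conjugate for the Poisson rate, so λ | data ~ Gamma(19+95, 15+16) = Gamma(114, 31).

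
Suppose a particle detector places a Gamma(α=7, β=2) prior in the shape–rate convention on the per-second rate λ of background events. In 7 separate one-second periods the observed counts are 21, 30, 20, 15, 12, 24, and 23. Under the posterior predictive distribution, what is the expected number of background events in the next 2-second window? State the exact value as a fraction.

304/9

Total count: 21 + 30 + 20 + 15 + 12 + 24 + 23 = 145.
Total exposure: 7 seconds.
Gamma(α, β) with Poisson data over total exposure Σt gives posterior Gamma(α+Σx, β+Σt) = Gamma(152, 9).
Predictive mean over a 2-second window = T·E[λ|data] = 2·152/9 = 304/9.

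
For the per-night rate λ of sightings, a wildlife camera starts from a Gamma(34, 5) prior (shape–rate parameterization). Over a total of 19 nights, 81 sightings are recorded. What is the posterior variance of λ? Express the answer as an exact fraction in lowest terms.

Total count 81 over total exposure 19 nights.
Conjugate update: add total count to the shape and total exposure to the rate, giving Gamma(115, 24).
Posterior variance = α'/β'² = 115/576.

115/576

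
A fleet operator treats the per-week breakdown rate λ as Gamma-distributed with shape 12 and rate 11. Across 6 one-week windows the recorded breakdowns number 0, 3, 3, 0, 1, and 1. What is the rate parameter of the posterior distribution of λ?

Total count: 0 + 3 + 3 + 0 + 1 + 1 = 8.
Total exposure: 6 weeks.
Posterior: α' = 12 + 8 = 20, β' = 11 + 6 = 17.

17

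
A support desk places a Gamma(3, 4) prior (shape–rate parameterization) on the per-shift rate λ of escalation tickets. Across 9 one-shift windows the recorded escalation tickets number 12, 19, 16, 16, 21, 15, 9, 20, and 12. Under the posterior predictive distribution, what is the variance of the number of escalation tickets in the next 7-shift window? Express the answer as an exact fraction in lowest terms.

1540/13

Total count: 12 + 19 + 16 + 16 + 21 + 15 + 9 + 20 + 12 = 140.
Total exposure: 9 shifts.
Posterior: α' = 3 + 140 = 143, β' = 4 + 9 = 13.
The posterior predictive for a window of length T is Negative Binomial with variance T·α'·(β'+T)/β'² = 7·143·20/169 = 1540/13.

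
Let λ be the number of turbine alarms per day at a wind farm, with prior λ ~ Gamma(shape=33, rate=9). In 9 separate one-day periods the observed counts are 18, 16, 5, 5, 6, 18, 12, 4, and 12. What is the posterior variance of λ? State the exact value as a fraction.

Total count: 18 + 16 + 5 + 5 + 6 + 18 + 12 + 4 + 12 = 96.
Total exposure: 9 days.
Conjugate update: add total count to the shape and total exposure to the rate, giving Gamma(129, 18).
Posterior variance = α'/β'² = 129/324 = 43/108.

43/108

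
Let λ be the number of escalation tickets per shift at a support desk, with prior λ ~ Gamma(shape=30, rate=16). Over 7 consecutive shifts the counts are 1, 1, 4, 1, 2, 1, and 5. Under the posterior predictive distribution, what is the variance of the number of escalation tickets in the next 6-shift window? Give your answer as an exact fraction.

Total count: 1 + 1 + 4 + 1 + 2 + 1 + 5 = 15.
Total exposure: 7 shifts.
Gamma(α, β) with Poisson data over total exposure Σt gives posterior Gamma(α+Σx, β+Σt) = Gamma(45, 23).
The posterior predictive for a window of length T is Negative Binomial with variance T·α'·(β'+T)/β'² = 6·45·29/529 = 7830/529.

7830/529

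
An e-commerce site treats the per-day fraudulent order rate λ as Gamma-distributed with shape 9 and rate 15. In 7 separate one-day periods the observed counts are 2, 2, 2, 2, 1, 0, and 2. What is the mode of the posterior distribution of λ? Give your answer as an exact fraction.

Total count: 2 + 2 + 2 + 2 + 1 + 0 + 2 = 11.
Total exposure: 7 days.
The Gamma prior is conjugate for the Poisson rate, so λ | data ~ Gamma(9+11, 15+7) = Gamma(20, 22).
Posterior mode = (α'−1)/β' = 19/22.

19/22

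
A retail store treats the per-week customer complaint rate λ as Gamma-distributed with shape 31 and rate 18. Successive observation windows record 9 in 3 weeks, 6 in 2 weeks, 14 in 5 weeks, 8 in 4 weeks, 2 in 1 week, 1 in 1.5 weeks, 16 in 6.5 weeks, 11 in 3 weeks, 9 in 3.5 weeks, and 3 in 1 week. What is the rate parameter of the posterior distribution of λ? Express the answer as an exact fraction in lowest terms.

Total count: 9 + 6 + 14 + 8 + 2 + 1 + 16 + 11 + 9 + 3 = 79.
Total exposure: 3 + 2 + 5 + 4 + 1 + 1.5 + 6.5 + 3 + 3.5 + 1 = 30.5 weeks.
Posterior: α' = 31 + 79 = 110, β' = 18 + 30.5 = 97/2.

97/2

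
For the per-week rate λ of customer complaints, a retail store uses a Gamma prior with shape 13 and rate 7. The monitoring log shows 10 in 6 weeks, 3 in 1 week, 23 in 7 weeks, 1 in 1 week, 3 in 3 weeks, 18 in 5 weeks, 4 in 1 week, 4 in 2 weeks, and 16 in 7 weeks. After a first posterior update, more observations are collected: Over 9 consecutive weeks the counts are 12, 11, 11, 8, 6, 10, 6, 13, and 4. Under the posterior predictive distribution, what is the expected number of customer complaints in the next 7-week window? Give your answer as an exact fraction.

Total count: 10 + 3 + 23 + 1 + 3 + 18 + 4 + 4 + 16 = 82.
Total exposure: 6 + 1 + 7 + 1 + 3 + 5 + 1 + 2 + 7 = 33 weeks.
After the first batch: Gamma(13 + 82, 7 + 33) = Gamma(95, 40).
Total count: 12 + 11 + 11 + 8 + 6 + 10 + 6 + 13 + 4 = 81.
Total exposure: 9 weeks.
After the second batch: Gamma(95 + 81, 40 + 9) = Gamma(176, 49).
Predictive mean over a 7-week window = T·E[λ|data] = 7·176/49 = 176/7.

176/7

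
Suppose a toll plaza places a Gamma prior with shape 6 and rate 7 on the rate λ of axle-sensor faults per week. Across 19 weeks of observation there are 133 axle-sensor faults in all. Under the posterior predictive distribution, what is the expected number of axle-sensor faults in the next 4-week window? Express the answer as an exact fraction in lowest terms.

Total count 133 over total exposure 19 weeks.
By Gamma–Poisson conjugacy, the posterior is Gamma(α + Σx, β + Σt) = Gamma(6 + 133, 7 + 19) = Gamma(139, 26).
Predictive mean over a 4-week window = T·E[λ|data] = 4·139/26 = 278/13.

278/13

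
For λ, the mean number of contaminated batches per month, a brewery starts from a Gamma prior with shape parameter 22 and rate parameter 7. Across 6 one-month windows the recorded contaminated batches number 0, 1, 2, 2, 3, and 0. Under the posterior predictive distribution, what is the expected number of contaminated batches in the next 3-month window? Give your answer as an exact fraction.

Total count: 0 + 1 + 2 + 2 + 3 + 0 = 8.
Total exposure: 6 months.
Conjugate update: add total count to the shape and total exposure to the rate, giving Gamma(30, 13).
Predictive mean over a 3-month window = T·E[λ|data] = 3·30/13 = 90/13.

90/13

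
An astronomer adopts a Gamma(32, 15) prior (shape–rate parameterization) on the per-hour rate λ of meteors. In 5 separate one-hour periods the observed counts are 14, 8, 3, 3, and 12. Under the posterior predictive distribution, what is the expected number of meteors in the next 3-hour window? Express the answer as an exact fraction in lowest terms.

Total count: 14 + 8 + 3 + 3 + 12 = 40.
Total exposure: 5 hours.
Gamma(α, β) with Poisson data over total exposure Σt gives posterior Gamma(α+Σx, β+Σt) = Gamma(72, 20).
Predictive mean over a 3-hour window = T·E[λ|data] = 3·72/20 = 54/5.

54/5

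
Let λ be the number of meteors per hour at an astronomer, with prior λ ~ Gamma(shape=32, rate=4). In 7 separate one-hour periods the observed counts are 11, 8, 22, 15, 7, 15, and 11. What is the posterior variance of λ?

1

Total count: 11 + 8 + 22 + 15 + 7 + 15 + 11 = 89.
Total exposure: 7 hours.
The Gamma prior is conjugate for the Poisson rate, so λ | data ~ Gamma(32+89, 4+7) = Gamma(121, 11).
Posterior variance = α'/β'² = 121/121 = 1.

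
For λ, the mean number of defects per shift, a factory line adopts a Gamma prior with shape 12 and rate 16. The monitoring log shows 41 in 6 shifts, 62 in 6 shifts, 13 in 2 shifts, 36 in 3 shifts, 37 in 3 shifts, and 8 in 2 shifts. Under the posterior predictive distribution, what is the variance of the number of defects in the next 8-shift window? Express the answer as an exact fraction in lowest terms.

1012/19

Total count: 41 + 62 + 13 + 36 + 37 + 8 = 197.
Total exposure: 6 + 6 + 2 + 3 + 3 + 2 = 22 shifts.
By Gamma–Poisson conjugacy, the posterior is Gamma(α + Σx, β + Σt) = Gamma(12 + 197, 16 + 22) = Gamma(209, 38).
The posterior predictive for a window of length T is Negative Binomial with variance T·α'·(β'+T)/β'² = 8·209·46/1444 = 1012/19.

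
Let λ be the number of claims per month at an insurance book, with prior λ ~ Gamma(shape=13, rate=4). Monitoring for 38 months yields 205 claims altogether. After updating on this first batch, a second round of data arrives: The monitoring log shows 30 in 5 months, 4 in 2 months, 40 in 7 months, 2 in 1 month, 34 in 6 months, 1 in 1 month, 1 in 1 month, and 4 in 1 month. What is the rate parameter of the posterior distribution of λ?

Total count 205 over total exposure 38 months.
After the first batch: Gamma(13 + 205, 4 + 38) = Gamma(218, 42).
Total count: 30 + 4 + 40 + 2 + 34 + 1 + 1 + 4 = 116.
Total exposure: 5 + 2 + 7 + 1 + 6 + 1 + 1 + 1 = 24 months.
After the second batch: Gamma(218 + 116, 42 + 24) = Gamma(334, 66).

66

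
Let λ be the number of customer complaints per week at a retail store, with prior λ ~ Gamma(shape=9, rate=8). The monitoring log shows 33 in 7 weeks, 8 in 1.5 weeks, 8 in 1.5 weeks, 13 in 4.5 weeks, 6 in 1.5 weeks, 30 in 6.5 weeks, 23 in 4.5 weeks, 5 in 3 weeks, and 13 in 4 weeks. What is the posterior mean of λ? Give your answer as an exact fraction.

Total count: 33 + 8 + 8 + 13 + 6 + 30 + 23 + 5 + 13 = 139.
Total exposure: 7 + 1.5 + 1.5 + 4.5 + 1.5 + 6.5 + 4.5 + 3 + 4 = 34 weeks.
Conjugate update: add total count to the shape and total exposure to the rate, giving Gamma(148, 42).
Posterior mean = α'/β' = 148/42 = 74/21.

74/21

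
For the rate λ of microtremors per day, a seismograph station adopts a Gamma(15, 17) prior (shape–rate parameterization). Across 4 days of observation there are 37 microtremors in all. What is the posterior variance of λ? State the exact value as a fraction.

52/441

Total count 37 over total exposure 4 days.
The Gamma prior is conjugate for the Poisson rate, so λ | data ~ Gamma(15+37, 17+4) = Gamma(52, 21).
Posterior variance = α'/β'² = 52/441.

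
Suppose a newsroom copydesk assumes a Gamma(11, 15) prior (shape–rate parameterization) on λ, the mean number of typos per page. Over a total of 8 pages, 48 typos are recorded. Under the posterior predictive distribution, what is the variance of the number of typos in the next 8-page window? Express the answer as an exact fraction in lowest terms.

Total count 48 over total exposure 8 pages.
By Gamma–Poisson conjugacy, the posterior is Gamma(α + Σx, β + Σt) = Gamma(11 + 48, 15 + 8) = Gamma(59, 23).
The posterior predictive for a window of length T is Negative Binomial with variance T·α'·(β'+T)/β'² = 8·59·31/529 = 14632/529.

14632/529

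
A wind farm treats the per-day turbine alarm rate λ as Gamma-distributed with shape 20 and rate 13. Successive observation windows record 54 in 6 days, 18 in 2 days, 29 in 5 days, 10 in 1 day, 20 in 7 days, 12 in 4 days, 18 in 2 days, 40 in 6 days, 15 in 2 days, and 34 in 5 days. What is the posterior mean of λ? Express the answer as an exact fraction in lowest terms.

270/53

Total count: 54 + 18 + 29 + 10 + 20 + 12 + 18 + 40 + 15 + 34 = 250.
Total exposure: 6 + 2 + 5 + 1 + 7 + 4 + 2 + 6 + 2 + 5 = 40 days.
By Gamma–Poisson conjugacy, the posterior is Gamma(α + Σx, β + Σt) = Gamma(20 + 250, 13 + 40) = Gamma(270, 53).
Posterior mean = α'/β' = 270/53.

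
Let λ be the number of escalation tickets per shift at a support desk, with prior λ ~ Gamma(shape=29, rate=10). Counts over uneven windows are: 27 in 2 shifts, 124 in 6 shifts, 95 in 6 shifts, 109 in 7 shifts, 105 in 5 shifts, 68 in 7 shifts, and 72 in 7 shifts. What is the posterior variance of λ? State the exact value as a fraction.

Total count: 27 + 124 + 95 + 109 + 105 + 68 + 72 = 600.
Total exposure: 2 + 6 + 6 + 7 + 5 + 7 + 7 = 40 shifts.
Posterior: α' = 29 + 600 = 629, β' = 10 + 40 = 50.
Posterior variance = α'/β'² = 629/2500.

629/2500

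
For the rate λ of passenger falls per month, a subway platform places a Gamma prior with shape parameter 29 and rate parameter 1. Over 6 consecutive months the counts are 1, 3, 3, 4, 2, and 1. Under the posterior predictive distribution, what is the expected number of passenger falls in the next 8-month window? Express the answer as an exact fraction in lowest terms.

344/7

Total count: 1 + 3 + 3 + 4 + 2 + 1 = 14.
Total exposure: 6 months.
Gamma(α, β) with Poisson data over total exposure Σt gives posterior Gamma(α+Σx, β+Σt) = Gamma(43, 7).
Predictive mean over an 8-month window = T·E[λ|data] = 8·43/7 = 344/7.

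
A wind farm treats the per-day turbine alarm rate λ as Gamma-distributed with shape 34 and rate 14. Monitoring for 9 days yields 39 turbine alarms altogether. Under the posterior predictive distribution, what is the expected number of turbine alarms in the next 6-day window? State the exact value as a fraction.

438/23

Total count 39 over total exposure 9 days.
Posterior: α' = 34 + 39 = 73, β' = 14 + 9 = 23.
Predictive mean over a 6-day window = T·E[λ|data] = 6·73/23 = 438/23.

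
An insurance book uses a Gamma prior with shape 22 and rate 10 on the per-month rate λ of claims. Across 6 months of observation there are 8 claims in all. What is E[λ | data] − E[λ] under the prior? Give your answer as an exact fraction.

Total count 8 over total exposure 6 months.
The Gamma prior is conjugate for the Poisson rate, so λ | data ~ Gamma(22+8, 10+6) = Gamma(30, 16).
Posterior mean = 30/16 = 15/8; prior mean = 22/10 = 11/5. Difference = 15/8 − 11/5 = -13/40.

-13/40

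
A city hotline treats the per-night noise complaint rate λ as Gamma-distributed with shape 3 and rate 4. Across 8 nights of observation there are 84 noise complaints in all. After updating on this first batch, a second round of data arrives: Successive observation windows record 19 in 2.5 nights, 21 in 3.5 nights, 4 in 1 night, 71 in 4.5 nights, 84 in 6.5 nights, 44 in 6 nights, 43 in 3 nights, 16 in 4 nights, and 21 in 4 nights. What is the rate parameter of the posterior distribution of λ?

Total count 84 over total exposure 8 nights.
After the first batch: Gamma(3 + 84, 4 + 8) = Gamma(87, 12).
Total count: 19 + 21 + 4 + 71 + 84 + 44 + 43 + 16 + 21 = 323.
Total exposure: 2.5 + 3.5 + 1 + 4.5 + 6.5 + 6 + 3 + 4 + 4 = 35 nights.
After the second batch: Gamma(87 + 323, 12 + 35) = Gamma(410, 47).

47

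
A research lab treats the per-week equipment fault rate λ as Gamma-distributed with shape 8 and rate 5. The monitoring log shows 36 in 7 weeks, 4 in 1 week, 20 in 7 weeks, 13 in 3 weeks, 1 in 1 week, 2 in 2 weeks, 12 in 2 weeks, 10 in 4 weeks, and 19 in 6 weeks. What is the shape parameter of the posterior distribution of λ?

125

Total count: 36 + 4 + 20 + 13 + 1 + 2 + 12 + 10 + 19 = 117.
Total exposure: 7 + 1 + 7 + 3 + 1 + 2 + 2 + 4 + 6 = 33 weeks.
The Gamma prior is conjugate for the Poisson rate, so λ | data ~ Gamma(8+117, 5+33) = Gamma(125, 38).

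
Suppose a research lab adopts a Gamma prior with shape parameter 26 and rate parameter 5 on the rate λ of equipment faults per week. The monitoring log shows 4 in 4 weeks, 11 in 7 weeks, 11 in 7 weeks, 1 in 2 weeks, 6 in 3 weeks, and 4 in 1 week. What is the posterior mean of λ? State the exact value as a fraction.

63/29

Total count: 4 + 11 + 11 + 1 + 6 + 4 = 37.
Total exposure: 4 + 7 + 7 + 2 + 3 + 1 = 24 weeks.
Posterior: α' = 26 + 37 = 63, β' = 5 + 24 = 29.
Posterior mean = α'/β' = 63/29.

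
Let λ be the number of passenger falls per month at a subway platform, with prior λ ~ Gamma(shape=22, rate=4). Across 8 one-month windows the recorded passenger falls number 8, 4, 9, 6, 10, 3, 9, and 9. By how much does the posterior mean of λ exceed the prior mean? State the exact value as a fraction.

Total count: 8 + 4 + 9 + 6 + 10 + 3 + 9 + 9 = 58.
Total exposure: 8 months.
Gamma(α, β) with Poisson data over total exposure Σt gives posterior Gamma(α+Σx, β+Σt) = Gamma(80, 12).
Posterior mean = 80/12 = 20/3; prior mean = 22/4 = 11/2. Difference = 20/3 − 11/2 = 7/6.

7/6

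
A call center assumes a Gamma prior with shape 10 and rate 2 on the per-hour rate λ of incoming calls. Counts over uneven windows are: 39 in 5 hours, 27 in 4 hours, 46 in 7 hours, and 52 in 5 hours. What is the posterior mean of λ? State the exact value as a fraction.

Total count: 39 + 27 + 46 + 52 = 164.
Total exposure: 5 + 4 + 7 + 5 = 21 hours.
By Gamma–Poisson conjugacy, the posterior is Gamma(α + Σx, β + Σt) = Gamma(10 + 164, 2 + 21) = Gamma(174, 23).
Posterior mean = α'/β' = 174/23.

174/23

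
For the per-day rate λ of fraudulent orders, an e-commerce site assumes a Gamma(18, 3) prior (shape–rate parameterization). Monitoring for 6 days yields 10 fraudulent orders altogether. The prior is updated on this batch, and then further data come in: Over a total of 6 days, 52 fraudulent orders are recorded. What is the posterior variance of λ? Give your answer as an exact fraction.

Total count 10 over total exposure 6 days.
After the first batch: Gamma(18 + 10, 3 + 6) = Gamma(28, 9).
Total count 52 over total exposure 6 days.
After the second batch: Gamma(28 + 52, 9 + 6) = Gamma(80, 15).
Posterior variance = α'/β'² = 80/225 = 16/45.

16/45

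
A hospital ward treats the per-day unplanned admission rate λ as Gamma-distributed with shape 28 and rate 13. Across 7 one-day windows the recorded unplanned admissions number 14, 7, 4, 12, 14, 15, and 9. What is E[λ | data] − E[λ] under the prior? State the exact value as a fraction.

779/260

Total count: 14 + 7 + 4 + 12 + 14 + 15 + 9 = 75.
Total exposure: 7 days.
By Gamma–Poisson conjugacy, the posterior is Gamma(α + Σx, β + Σt) = Gamma(28 + 75, 13 + 7) = Gamma(103, 20).
Posterior mean = 103/20 = 103/20; prior mean = 28/13 = 28/13. Difference = 103/20 − 28/13 = 779/260.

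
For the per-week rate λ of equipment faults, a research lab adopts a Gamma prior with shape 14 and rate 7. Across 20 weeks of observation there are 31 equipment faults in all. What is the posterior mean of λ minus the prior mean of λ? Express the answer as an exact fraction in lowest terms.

Total count 31 over total exposure 20 weeks.
By Gamma–Poisson conjugacy, the posterior is Gamma(α + Σx, β + Σt) = Gamma(14 + 31, 7 + 20) = Gamma(45, 27).
Posterior mean = 45/27 = 5/3; prior mean = 14/7 = 2. Difference = 5/3 − 2 = -1/3.

-1/3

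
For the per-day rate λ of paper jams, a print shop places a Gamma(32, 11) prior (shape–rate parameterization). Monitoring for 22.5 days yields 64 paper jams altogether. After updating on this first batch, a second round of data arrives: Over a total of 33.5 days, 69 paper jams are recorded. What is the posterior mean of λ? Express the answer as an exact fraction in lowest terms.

Total count 64 over total exposure 22.5 days.
After the first batch: Gamma(32 + 64, 11 + 22.5) = Gamma(96, 67/2).
Total count 69 over total exposure 33.5 days.
After the second batch: Gamma(96 + 69, 67/2 + 33.5) = Gamma(165, 67).
Posterior mean = α'/β' = 165/67.

165/67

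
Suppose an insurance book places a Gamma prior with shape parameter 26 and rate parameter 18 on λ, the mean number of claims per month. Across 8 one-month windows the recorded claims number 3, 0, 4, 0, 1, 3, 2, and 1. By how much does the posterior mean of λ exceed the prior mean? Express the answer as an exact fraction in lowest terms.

11/117

Total count: 3 + 0 + 4 + 0 + 1 + 3 + 2 + 1 = 14.
Total exposure: 8 months.
The Gamma prior is conjugate for the Poisson rate, so λ | data ~ Gamma(26+14, 18+8) = Gamma(40, 26).
Posterior mean = 40/26 = 20/13; prior mean = 26/18 = 13/9. Difference = 20/13 − 13/9 = 11/117.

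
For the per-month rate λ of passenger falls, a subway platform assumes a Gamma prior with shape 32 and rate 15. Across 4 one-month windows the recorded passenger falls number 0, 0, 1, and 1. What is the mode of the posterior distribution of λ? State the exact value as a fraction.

33/19

Total count: 0 + 0 + 1 + 1 = 2.
Total exposure: 4 months.
The Gamma prior is conjugate for the Poisson rate, so λ | data ~ Gamma(32+2, 15+4) = Gamma(34, 19).
Posterior mode = (α'−1)/β' = 33/19.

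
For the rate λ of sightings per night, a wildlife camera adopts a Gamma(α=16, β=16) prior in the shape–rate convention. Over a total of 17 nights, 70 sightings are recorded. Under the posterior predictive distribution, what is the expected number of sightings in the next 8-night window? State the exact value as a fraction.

688/33

Total count 70 over total exposure 17 nights.
By Gamma–Poisson conjugacy, the posterior is Gamma(α + Σx, β + Σt) = Gamma(16 + 70, 16 + 17) = Gamma(86, 33).
Predictive mean over an 8-night window = T·E[λ|data] = 8·86/33 = 688/33.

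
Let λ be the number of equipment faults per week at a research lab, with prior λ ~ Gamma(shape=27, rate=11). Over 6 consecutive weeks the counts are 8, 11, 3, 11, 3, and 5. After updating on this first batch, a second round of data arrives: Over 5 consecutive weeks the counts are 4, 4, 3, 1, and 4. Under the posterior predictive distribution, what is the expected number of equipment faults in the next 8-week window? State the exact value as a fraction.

336/11

Total count: 8 + 11 + 3 + 11 + 3 + 5 = 41.
Total exposure: 6 weeks.
After the first batch: Gamma(27 + 41, 11 + 6) = Gamma(68, 17).
Total count: 4 + 4 + 3 + 1 + 4 = 16.
Total exposure: 5 weeks.
After the second batch: Gamma(68 + 16, 17 + 5) = Gamma(84, 22).
Predictive mean over an 8-week window = T·E[λ|data] = 8·84/22 = 336/11.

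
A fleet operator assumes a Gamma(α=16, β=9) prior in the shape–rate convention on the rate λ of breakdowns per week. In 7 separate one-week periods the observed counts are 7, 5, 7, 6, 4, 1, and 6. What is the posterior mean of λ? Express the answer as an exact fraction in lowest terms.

13/4

Total count: 7 + 5 + 7 + 6 + 4 + 1 + 6 = 36.
Total exposure: 7 weeks.
By Gamma–Poisson conjugacy, the posterior is Gamma(α + Σx, β + Σt) = Gamma(16 + 36, 9 + 7) = Gamma(52, 16).
Posterior mean = α'/β' = 52/16 = 13/4.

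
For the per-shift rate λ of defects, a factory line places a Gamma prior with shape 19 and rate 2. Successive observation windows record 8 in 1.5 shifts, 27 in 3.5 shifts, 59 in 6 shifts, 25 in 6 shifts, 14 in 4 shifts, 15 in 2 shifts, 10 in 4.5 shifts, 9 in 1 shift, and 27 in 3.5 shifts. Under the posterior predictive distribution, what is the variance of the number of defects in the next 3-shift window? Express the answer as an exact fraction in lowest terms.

23643/1156

Total count: 8 + 27 + 59 + 25 + 14 + 15 + 10 + 9 + 27 = 194.
Total exposure: 1.5 + 3.5 + 6 + 6 + 4 + 2 + 4.5 + 1 + 3.5 = 32 shifts.
Gamma(α, β) with Poisson data over total exposure Σt gives posterior Gamma(α+Σx, β+Σt) = Gamma(213, 34).
The posterior predictive for a window of length T is Negative Binomial with variance T·α'·(β'+T)/β'² = 3·213·37/1156 = 23643/1156.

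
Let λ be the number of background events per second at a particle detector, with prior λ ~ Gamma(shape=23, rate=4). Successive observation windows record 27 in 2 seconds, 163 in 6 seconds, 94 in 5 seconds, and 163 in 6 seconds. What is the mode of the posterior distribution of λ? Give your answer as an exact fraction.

469/23

Total count: 27 + 163 + 94 + 163 = 447.
Total exposure: 2 + 6 + 5 + 6 = 19 seconds.
Conjugate update: add total count to the shape and total exposure to the rate, giving Gamma(470, 23).
Posterior mode = (α'−1)/β' = 469/23.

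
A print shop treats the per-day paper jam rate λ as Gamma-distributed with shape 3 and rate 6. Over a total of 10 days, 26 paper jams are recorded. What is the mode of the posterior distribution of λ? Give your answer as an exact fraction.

Total count 26 over total exposure 10 days.
Posterior: α' = 3 + 26 = 29, β' = 6 + 10 = 16.
Posterior mode = (α'−1)/β' = 28/16 = 7/4.

7/4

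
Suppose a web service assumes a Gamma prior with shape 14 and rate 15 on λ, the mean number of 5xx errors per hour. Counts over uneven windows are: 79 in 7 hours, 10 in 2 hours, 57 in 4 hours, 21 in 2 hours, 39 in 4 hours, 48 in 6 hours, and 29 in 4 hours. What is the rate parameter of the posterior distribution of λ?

44

Total count: 79 + 10 + 57 + 21 + 39 + 48 + 29 = 283.
Total exposure: 7 + 2 + 4 + 2 + 4 + 6 + 4 = 29 hours.
Conjugate update: add total count to the shape and total exposure to the rate, giving Gamma(297, 44).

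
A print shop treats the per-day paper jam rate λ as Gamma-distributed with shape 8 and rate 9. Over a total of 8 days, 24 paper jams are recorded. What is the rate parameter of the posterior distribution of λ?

Total count 24 over total exposure 8 days.
By Gamma–Poisson conjugacy, the posterior is Gamma(α + Σx, β + Σt) = Gamma(8 + 24, 9 + 8) = Gamma(32, 17).

17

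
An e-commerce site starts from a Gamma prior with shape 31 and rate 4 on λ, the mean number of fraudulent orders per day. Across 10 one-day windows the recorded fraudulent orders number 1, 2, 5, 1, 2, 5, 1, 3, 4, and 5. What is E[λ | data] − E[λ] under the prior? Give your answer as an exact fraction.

Total count: 1 + 2 + 5 + 1 + 2 + 5 + 1 + 3 + 4 + 5 = 29.
Total exposure: 10 days.
Posterior: α' = 31 + 29 = 60, β' = 4 + 10 = 14.
Posterior mean = 60/14 = 30/7; prior mean = 31/4 = 31/4. Difference = 30/7 − 31/4 = -97/28.

-97/28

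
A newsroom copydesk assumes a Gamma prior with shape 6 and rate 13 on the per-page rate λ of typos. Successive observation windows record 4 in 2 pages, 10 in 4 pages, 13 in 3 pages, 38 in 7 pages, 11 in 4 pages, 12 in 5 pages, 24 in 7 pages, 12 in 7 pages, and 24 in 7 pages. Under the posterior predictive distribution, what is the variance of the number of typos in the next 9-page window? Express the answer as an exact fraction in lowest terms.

94248/3481

Total count: 4 + 10 + 13 + 38 + 11 + 12 + 24 + 12 + 24 = 148.
Total exposure: 2 + 4 + 3 + 7 + 4 + 5 + 7 + 7 + 7 = 46 pages.
The Gamma prior is conjugate for the Poisson rate, so λ | data ~ Gamma(6+148, 13+46) = Gamma(154, 59).
The posterior predictive for a window of length T is Negative Binomial with variance T·α'·(β'+T)/β'² = 9·154·68/3481 = 94248/3481.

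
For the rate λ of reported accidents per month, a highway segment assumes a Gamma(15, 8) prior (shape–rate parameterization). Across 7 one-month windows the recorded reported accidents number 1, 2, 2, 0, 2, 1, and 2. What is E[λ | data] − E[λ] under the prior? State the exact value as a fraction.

-5/24

Total count: 1 + 2 + 2 + 0 + 2 + 1 + 2 = 10.
Total exposure: 7 months.
The Gamma prior is conjugate for the Poisson rate, so λ | data ~ Gamma(15+10, 8+7) = Gamma(25, 15).
Posterior mean = 25/15 = 5/3; prior mean = 15/8 = 15/8. Difference = 5/3 − 15/8 = -5/24.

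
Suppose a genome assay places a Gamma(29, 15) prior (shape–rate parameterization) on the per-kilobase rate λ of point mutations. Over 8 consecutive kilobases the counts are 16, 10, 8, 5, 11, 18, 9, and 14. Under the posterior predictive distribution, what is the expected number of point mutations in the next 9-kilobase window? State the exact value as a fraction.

Total count: 16 + 10 + 8 + 5 + 11 + 18 + 9 + 14 = 91.
Total exposure: 8 kilobases.
Posterior: α' = 29 + 91 = 120, β' = 15 + 8 = 23.
Predictive mean over a 9-kilobase window = T·E[λ|data] = 9·120/23 = 1080/23.

1080/23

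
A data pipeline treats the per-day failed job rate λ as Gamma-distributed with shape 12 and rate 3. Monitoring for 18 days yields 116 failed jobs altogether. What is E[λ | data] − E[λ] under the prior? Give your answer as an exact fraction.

44/21

Total count 116 over total exposure 18 days.
The Gamma prior is conjugate for the Poisson rate, so λ | data ~ Gamma(12+116, 3+18) = Gamma(128, 21).
Posterior mean = 128/21 = 128/21; prior mean = 12/3 = 4. Difference = 128/21 − 4 = 44/21.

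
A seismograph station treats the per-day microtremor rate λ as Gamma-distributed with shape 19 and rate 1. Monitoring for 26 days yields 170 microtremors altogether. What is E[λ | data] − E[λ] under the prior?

Total count 170 over total exposure 26 days.
The Gamma prior is conjugate for the Poisson rate, so λ | data ~ Gamma(19+170, 1+26) = Gamma(189, 27).
Posterior mean = 189/27 = 7; prior mean = 19/1 = 19. Difference = 7 − 19 = -12.

-12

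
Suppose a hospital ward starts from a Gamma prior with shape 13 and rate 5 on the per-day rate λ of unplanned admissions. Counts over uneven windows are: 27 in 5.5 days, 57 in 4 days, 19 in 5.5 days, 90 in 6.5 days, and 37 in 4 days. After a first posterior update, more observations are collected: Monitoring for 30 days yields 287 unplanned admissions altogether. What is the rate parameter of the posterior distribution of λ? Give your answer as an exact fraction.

Total count: 27 + 57 + 19 + 90 + 37 = 230.
Total exposure: 5.5 + 4 + 5.5 + 6.5 + 4 = 25.5 days.
After the first batch: Gamma(13 + 230, 5 + 25.5) = Gamma(243, 61/2).
Total count 287 over total exposure 30 days.
After the second batch: Gamma(243 + 287, 61/2 + 30) = Gamma(530, 121/2).

121/2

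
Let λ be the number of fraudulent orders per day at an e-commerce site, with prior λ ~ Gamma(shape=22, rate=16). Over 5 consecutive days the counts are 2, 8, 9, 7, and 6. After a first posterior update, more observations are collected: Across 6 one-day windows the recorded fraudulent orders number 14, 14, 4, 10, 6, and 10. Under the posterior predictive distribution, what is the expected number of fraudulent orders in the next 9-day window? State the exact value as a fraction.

Total count: 2 + 8 + 9 + 7 + 6 = 32.
Total exposure: 5 days.
After the first batch: Gamma(22 + 32, 16 + 5) = Gamma(54, 21).
Total count: 14 + 14 + 4 + 10 + 6 + 10 = 58.
Total exposure: 6 days.
After the second batch: Gamma(54 + 58, 21 + 6) = Gamma(112, 27).
Predictive mean over a 9-day window = T·E[λ|data] = 9·112/27 = 112/3.

112/3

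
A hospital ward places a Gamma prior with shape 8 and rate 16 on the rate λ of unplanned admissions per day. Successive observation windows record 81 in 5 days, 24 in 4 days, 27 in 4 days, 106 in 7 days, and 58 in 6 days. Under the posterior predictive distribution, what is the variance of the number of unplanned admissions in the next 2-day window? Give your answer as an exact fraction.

6688/441

Total count: 81 + 24 + 27 + 106 + 58 = 296.
Total exposure: 5 + 4 + 4 + 7 + 6 = 26 days.
The Gamma prior is conjugate for the Poisson rate, so λ | data ~ Gamma(8+296, 16+26) = Gamma(304, 42).
The posterior predictive for a window of length T is Negative Binomial with variance T·α'·(β'+T)/β'² = 2·304·44/1764 = 6688/441.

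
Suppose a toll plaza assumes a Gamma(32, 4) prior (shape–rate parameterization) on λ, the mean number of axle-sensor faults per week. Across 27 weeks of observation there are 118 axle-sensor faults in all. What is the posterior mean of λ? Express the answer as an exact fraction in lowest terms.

150/31

Total count 118 over total exposure 27 weeks.
Gamma(α, β) with Poisson data over total exposure Σt gives posterior Gamma(α+Σx, β+Σt) = Gamma(150, 31).
Posterior mean = α'/β' = 150/31.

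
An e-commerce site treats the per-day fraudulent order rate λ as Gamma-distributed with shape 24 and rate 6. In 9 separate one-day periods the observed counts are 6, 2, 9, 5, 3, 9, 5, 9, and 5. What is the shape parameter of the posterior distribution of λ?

Total count: 6 + 2 + 9 + 5 + 3 + 9 + 5 + 9 + 5 = 53.
Total exposure: 9 days.
Conjugate update: add total count to the shape and total exposure to the rate, giving Gamma(77, 15).

77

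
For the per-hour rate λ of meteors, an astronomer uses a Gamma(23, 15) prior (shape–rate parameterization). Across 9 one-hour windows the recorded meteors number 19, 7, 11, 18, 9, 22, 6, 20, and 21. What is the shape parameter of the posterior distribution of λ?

Total count: 19 + 7 + 11 + 18 + 9 + 22 + 6 + 20 + 21 = 133.
Total exposure: 9 hours.
Posterior: α' = 23 + 133 = 156, β' = 15 + 9 = 24.

156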